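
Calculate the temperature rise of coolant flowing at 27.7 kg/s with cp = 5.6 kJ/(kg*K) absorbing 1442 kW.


dT = Q / (m_dot * cp)
dT = 1442 / (27.7 * 5.6)
dT = 9.2960 C

9.2960


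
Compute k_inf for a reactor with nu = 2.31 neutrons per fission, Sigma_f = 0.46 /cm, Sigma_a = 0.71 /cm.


k_inf = nu * Sigma_f / Sigma_a
k_inf = 2.31 * 0.46 / 0.71
k_inf = 1.4966

1.4966


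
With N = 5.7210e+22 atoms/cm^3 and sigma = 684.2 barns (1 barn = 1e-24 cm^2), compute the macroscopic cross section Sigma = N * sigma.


Sigma = N * sigma_barns * 1e-24
Sigma = 5.7210e+22 * 684.2 * 1e-24
Sigma = 39.143 /cm

39.143


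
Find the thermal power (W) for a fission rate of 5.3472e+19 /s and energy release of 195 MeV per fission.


P = fission_rate * E_MeV * 1.602e-13
P = 5.3472e+19 * 195 * 1.602e-13
P = 1.6704e+09 W

1.6704e+09


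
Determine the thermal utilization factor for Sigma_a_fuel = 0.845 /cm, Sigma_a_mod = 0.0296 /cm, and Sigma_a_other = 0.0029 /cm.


f = Sigma_a_fuel / (Sigma_a_fuel + Sigma_a_mod + Sigma_a_other)
f = 0.845 / (0.845 + 0.0296 + 0.0029)
f = 0.96296

0.96296


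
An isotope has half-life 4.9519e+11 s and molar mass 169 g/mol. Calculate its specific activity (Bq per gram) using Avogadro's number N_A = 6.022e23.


lambda = ln(2) / t_half = ln(2) / 4.9519e+11 = 1.399760e-12 /s
SA = lambda * N_A / M
SA = 1.399760e-12 * 6.022e23 / 169
SA = 4.9878e+09 Bq/g

4.9878e+09


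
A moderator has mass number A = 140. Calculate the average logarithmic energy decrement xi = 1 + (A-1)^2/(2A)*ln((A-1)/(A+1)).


xi = 1 + (A-1)^2/(2A) * ln((A-1)/(A+1))
xi = 1 + (140-1)^2/(2*140) * ln((140-1)/(140 +1))
xi = 0.014218

0.014218


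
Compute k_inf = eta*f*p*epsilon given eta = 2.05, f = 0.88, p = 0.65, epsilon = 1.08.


k_inf = eta * f * p * epsilon
k_inf = 2.05 * 0.88 * 0.65 * 1.08
k_inf = 1.2664

1.2664


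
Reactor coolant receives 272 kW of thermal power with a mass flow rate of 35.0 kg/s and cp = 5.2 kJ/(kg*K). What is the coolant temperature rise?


dT = Q / (m_dot * cp)
dT = 272 / (35.0 * 5.2)
dT = 1.4945 C

1.4945


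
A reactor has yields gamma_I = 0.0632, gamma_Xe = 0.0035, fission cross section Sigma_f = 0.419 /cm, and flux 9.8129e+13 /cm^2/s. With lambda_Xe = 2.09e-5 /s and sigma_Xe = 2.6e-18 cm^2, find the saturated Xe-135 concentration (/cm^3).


Xe_eq = (gamma_I + gamma_Xe) * Sigma_f * phi / (lambda_Xe + sigma_Xe * phi)
Numerator = (0.0632 + 0.0035) * 0.419 * 9.8129e+13 = 2.742441e+12
Denominator = 2.09e-5 + 2.6e-18 * 9.8129e+13 = 2.760354e-04
Xe_eq = 2.742441e+12 / 2.760354e-04 = 9.9351e+15 /cm^3

9.9351e+15


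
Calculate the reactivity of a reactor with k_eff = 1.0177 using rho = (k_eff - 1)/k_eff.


rho = (k_eff - 1) / k_eff
rho = (1.0177 - 1) / 1.0177
rho = 0.017392

0.017392


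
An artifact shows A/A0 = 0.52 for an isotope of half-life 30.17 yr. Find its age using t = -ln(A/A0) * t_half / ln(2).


lambda = ln(2) / t_half = ln(2) / 30.17 = 0.02297472 /yr
t = -ln(A/A0) / lambda
t = -ln(0.52) / 0.02297472
t = 28.463 yr

28.463


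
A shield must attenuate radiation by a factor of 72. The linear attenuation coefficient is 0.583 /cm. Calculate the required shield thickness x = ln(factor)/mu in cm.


x = ln(factor) / mu
x = ln(72) / 0.583
x = 7.3356 cm

7.3356


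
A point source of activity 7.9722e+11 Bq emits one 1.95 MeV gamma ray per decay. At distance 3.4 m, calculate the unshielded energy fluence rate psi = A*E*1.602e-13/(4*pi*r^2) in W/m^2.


psi = A * E * 1.602e-13 / (4*pi*r^2)
psi = 7.9722e+11 * 1.95 * 1.602e-13 / (4*pi*3.4^2)
psi = 0.0017144 W/m^2

0.0017144


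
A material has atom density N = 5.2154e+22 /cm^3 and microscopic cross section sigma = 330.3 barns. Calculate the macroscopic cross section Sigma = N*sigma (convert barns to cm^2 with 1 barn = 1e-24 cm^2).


Sigma = N * sigma_barns * 1e-24
Sigma = 5.2154e+22 * 330.3 * 1e-24
Sigma = 17.226 /cm

17.226


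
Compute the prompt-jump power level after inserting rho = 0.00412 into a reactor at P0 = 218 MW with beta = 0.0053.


P1/P0 = beta / (beta - rho)
P1/P0 = 0.0053 / (0.0053 - 0.00412) = 4.491525
P1 = 218 * 4.491525 = 979.15 MW

979.15


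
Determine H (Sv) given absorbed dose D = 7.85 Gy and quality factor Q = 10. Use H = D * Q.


H = D * Q
H = 7.85 * 10
H = 78.500 Sv

78.500


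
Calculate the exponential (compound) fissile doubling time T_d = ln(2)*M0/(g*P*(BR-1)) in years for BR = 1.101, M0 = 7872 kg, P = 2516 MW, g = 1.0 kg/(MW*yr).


Breeding gain G = BR - 1 = 1.101 - 1 = 0.101
Fissile production rate = g * P * G = 1.0 * 2516 * 0.101 = 254.116 kg/yr
T_d = ln(2) * M0 / (g * P * G)
T_d = ln(2) * 7872 / 254.116 = 21.472 yr

21.472


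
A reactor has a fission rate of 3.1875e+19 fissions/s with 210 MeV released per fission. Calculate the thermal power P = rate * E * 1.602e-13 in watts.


P = fission_rate * E_MeV * 1.602e-13
P = 3.1875e+19 * 210 * 1.602e-13
P = 1.0723e+09 W

1.0723e+09


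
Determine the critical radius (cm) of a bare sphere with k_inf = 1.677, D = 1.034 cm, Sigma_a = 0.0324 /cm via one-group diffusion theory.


L^2 = D / Sigma_a = 1.034 / 0.0324 = 31.91358 cm^2
B_m^2 = (k_inf - 1) / L^2 = (1.677 - 1) / 31.91358 = 0.02121354 /cm^2
For a bare sphere: B_g = pi/R, so R_c = pi / sqrt(B_m^2)
R_c = pi / sqrt(0.02121354) = 21.570 cm

21.570


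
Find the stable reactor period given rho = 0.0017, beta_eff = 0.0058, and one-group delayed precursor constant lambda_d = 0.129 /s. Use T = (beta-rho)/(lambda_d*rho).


T = (beta - rho) / (lambda_d * rho)
T = (0.0058 - 0.0017) / (0.129 * 0.0017)
T = 18.696 s

18.696


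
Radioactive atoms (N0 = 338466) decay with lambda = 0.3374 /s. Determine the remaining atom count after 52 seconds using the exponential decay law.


N = N0 * exp(-lambda * t)
N = 338466 * exp(-0.3374 * 52)
N = 0.0081265

0.0081265


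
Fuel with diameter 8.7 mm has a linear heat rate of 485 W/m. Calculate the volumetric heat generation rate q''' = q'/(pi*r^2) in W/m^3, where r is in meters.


r = D / 2 / 1000 = 8.7 / 2 / 1000 = 0.00435 m
q''' = q' / (pi * r^2)
q''' = 485 / (pi * 0.00435^2)
q''' = 8.1586e+06 W/m^3

8.1586e+06


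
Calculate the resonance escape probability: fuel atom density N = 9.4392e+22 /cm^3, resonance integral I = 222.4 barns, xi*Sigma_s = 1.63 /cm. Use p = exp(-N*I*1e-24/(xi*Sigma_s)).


p = exp(-N * I * 1e-24 / (xi*Sigma_s))
p = exp(-9.4392e+22 * 222.4 * 1e-24 / 1.63)
p = 2.5510e-06

2.5510e-06


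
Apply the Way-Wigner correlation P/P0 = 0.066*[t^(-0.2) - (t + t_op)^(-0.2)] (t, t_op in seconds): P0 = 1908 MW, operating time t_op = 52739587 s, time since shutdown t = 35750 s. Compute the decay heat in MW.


P/P0 = 0.066 * [t^(-0.2) - (t + t_op)^(-0.2)]
P/P0 = 0.066 * [35750^(-0.2) - (35750 + 52739587)^(-0.2)]
P/P0 = 0.066 * [0.1228414 - 0.02854393] = 0.006223633
P = 1908 * 0.006223633 = 11.875 MW

11.875


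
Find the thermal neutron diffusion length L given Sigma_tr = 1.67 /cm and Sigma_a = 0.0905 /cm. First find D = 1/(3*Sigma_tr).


D = 1 / (3 * Sigma_tr) = 1 / (3 * 1.67) = 0.1996008 cm
L = sqrt(D / Sigma_a)
L = sqrt(0.1996008 / 0.0905)
L = 1.4851 cm

1.4851


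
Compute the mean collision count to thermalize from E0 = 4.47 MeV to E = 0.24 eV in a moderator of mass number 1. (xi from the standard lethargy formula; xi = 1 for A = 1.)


xi = 1 + (A-1)^2/(2A)*ln((A-1)/(A+1)) = 1 (for A = 1)
n = ln(E0/E) / xi
n = ln(4.47e6 / 0.24) / 1
n = ln(1.862500e+07) / 1 = 16.740

16.740


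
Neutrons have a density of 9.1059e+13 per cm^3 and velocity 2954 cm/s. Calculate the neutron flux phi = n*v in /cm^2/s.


phi = n * v
phi = 9.1059e+13 * 2954
phi = 2.6899e+17 /cm^2/s

2.6899e+17


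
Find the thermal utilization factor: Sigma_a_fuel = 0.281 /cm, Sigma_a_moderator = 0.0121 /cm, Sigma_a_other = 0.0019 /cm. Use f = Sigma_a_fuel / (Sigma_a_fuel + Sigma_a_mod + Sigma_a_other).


f = Sigma_a_fuel / (Sigma_a_fuel + Sigma_a_mod + Sigma_a_other)
f = 0.281 / (0.281 + 0.0121 + 0.0019)
f = 0.95254

0.95254


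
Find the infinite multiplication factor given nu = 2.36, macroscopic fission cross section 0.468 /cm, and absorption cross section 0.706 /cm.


k_inf = nu * Sigma_f / Sigma_a
k_inf = 2.36 * 0.468 / 0.706
k_inf = 1.5644

1.5644


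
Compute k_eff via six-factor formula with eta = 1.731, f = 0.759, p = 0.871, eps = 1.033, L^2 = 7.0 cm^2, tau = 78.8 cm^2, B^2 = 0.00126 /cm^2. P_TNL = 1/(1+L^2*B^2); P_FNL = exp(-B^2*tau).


k_inf = eta*f*p*eps = 1.731*0.759*0.871*1.033 = 1.182108
P_TNL = 1/(1 + L^2*B^2) = 1/(1 + 7.0*0.00126) = 0.9912571
P_FNL = exp(-B^2*tau) = exp(-0.00126*78.8) = 0.9054819
k_eff = k_inf * P_TNL * P_FNL = 1.182108 * 0.9912571 * 0.9054819
k_eff = 1.0610

1.0610


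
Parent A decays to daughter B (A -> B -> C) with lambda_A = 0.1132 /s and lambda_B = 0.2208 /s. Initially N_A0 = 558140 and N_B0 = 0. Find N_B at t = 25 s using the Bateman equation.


N_B(t) = lambda_A * N_A0 / (lambda_B - lambda_A) * [exp(-lambda_A*t) - exp(-lambda_B*t)]
exp(-0.1132*25) = 0.05901285; exp(-0.2208*25) = 0.004005848
N_B = 0.1132 * 558140 / (0.2208 - 0.1132) * (0.05901285 - 0.004005848)
N_B = 32299

32299


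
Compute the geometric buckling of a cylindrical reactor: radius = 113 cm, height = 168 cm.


B^2 = (2.405/R)^2 + (pi/H)^2
B^2 = (2.405/113)^2 + (pi/168)^2
B^2 = 8.0266e-04 /cm^2

8.0266e-04


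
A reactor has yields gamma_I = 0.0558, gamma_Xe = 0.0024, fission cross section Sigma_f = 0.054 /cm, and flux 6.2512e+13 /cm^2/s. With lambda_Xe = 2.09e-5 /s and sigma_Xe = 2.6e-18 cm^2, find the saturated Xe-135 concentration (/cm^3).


Xe_eq = (gamma_I + gamma_Xe) * Sigma_f * phi / (lambda_Xe + sigma_Xe * phi)
Numerator = (0.0558 + 0.0024) * 0.054 * 6.2512e+13 = 1.964627e+11
Denominator = 2.09e-5 + 2.6e-18 * 6.2512e+13 = 1.834312e-04
Xe_eq = 1.964627e+11 / 1.834312e-04 = 1.0710e+15 /cm^3

1.0710e+15


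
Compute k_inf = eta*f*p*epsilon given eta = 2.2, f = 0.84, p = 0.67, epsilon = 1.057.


k_inf = eta * f * p * epsilon
k_inf = 2.2 * 0.84 * 0.67 * 1.057
k_inf = 1.3087

1.3087


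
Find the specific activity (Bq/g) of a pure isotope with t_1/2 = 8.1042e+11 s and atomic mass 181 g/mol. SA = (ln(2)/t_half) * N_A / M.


lambda = ln(2) / t_half = ln(2) / 8.1042e+11 = 8.552938e-13 /s
SA = lambda * N_A / M
SA = 8.552938e-13 * 6.022e23 / 181
SA = 2.8456e+09 Bq/g

2.8456e+09


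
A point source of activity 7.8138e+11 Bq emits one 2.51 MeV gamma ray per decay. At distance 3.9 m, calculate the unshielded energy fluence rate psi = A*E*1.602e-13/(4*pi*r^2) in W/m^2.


psi = A * E * 1.602e-13 / (4*pi*r^2)
psi = 7.8138e+11 * 2.51 * 1.602e-13 / (4*pi*3.9^2)
psi = 0.0016438 W/m^2

0.0016438


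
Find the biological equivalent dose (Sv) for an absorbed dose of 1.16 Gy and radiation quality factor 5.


H = D * Q
H = 1.16 * 5
H = 5.8000 Sv

5.8000


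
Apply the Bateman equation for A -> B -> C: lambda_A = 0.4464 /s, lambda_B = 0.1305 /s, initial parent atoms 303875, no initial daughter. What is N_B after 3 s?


N_B(t) = lambda_A * N_A0 / (lambda_B - lambda_A) * [exp(-lambda_A*t) - exp(-lambda_B*t)]
exp(-0.4464*3) = 0.2620552; exp(-0.1305*3) = 0.6760421
N_B = 0.4464 * 303875 / (0.1305 - 0.4464) * (0.2620552 - 0.6760421)
N_B = 177769

177769


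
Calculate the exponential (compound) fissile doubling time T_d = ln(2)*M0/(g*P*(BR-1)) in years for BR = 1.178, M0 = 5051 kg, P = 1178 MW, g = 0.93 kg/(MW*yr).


Breeding gain G = BR - 1 = 1.178 - 1 = 0.178
Fissile production rate = g * P * G = 0.93 * 1178 * 0.178 = 195.00612 kg/yr
T_d = ln(2) * M0 / (g * P * G)
T_d = ln(2) * 5051 / 195.00612 = 17.954 yr

17.954


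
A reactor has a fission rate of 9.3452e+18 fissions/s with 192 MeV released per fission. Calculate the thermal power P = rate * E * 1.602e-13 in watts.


P = fission_rate * E_MeV * 1.602e-13
P = 9.3452e+18 * 192 * 1.602e-13
P = 2.8744e+08 W

2.8744e+08


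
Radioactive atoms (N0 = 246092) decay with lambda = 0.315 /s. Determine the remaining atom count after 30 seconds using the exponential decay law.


N = N0 * exp(-lambda * t)
N = 246092 * exp(-0.315 * 30)
N = 19.365

19.365


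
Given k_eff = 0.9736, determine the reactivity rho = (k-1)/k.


rho = (k_eff - 1) / k_eff
rho = (0.9736 - 1) / 0.9736
rho = -0.027116

-0.027116


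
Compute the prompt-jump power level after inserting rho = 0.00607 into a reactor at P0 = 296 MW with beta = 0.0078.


P1/P0 = beta / (beta - rho)
P1/P0 = 0.0078 / (0.0078 - 0.00607) = 4.508671
P1 = 296 * 4.508671 = 1334.6 MW

1334.6


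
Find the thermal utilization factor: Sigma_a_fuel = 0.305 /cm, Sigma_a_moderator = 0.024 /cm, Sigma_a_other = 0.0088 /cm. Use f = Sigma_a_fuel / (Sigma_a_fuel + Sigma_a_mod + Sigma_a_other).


f = Sigma_a_fuel / (Sigma_a_fuel + Sigma_a_mod + Sigma_a_other)
f = 0.305 / (0.305 + 0.024 + 0.0088)
f = 0.90290

0.90290


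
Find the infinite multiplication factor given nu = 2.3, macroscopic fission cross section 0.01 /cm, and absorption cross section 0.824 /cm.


k_inf = nu * Sigma_f / Sigma_a
k_inf = 2.3 * 0.01 / 0.824
k_inf = 0.027913

0.027913


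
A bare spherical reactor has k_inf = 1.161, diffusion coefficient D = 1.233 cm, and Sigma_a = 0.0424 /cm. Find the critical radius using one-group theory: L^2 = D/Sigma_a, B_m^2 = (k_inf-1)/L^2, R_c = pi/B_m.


L^2 = D / Sigma_a = 1.233 / 0.0424 = 29.08019 cm^2
B_m^2 = (k_inf - 1) / L^2 = (1.161 - 1) / 29.08019 = 0.005536415 /cm^2
For a bare sphere: B_g = pi/R, so R_c = pi / sqrt(B_m^2)
R_c = pi / sqrt(0.005536415) = 42.222 cm

42.222


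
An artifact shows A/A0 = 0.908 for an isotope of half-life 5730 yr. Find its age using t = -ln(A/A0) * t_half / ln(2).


lambda = ln(2) / t_half = ln(2) / 5730 = 1.209681e-04 /yr
t = -ln(A/A0) / lambda
t = -ln(0.908) / 1.209681e-04
t = 797.82 yr

797.82


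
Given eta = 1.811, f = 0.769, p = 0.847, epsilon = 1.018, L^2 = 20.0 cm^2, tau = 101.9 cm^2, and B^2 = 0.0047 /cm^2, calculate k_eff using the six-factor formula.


k_inf = eta*f*p*eps = 1.811*0.769*0.847*1.018 = 1.200815
P_TNL = 1/(1 + L^2*B^2) = 1/(1 + 20.0*0.0047) = 0.9140768
P_FNL = exp(-B^2*tau) = exp(-0.0047*101.9) = 0.6194458
k_eff = k_inf * P_TNL * P_FNL = 1.200815 * 0.9140768 * 0.6194458
k_eff = 0.67993

0.67993


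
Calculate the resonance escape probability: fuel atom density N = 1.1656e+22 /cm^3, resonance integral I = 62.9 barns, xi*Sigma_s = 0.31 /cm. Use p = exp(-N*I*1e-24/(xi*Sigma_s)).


p = exp(-N * I * 1e-24 / (xi*Sigma_s))
p = exp(-1.1656e+22 * 62.9 * 1e-24 / 0.31)
p = 0.093946

0.093946


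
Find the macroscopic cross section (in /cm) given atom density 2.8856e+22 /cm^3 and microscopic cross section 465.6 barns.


Sigma = N * sigma_barns * 1e-24
Sigma = 2.8856e+22 * 465.6 * 1e-24
Sigma = 13.435 /cm

13.435


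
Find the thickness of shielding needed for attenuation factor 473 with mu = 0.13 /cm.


x = ln(factor) / mu
x = ln(473) / 0.13
x = 47.378 cm

47.378


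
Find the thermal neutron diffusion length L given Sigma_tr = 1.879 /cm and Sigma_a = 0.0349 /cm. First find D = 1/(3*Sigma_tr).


D = 1 / (3 * Sigma_tr) = 1 / (3 * 1.879) = 0.1773993 cm
L = sqrt(D / Sigma_a)
L = sqrt(0.1773993 / 0.0349)
L = 2.2546 cm

2.2546


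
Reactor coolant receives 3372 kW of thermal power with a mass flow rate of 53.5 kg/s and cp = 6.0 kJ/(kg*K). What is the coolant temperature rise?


dT = Q / (m_dot * cp)
dT = 3372 / (53.5 * 6.0)
dT = 10.505 C

10.505


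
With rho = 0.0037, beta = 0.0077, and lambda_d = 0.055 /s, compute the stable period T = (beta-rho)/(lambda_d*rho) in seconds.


T = (beta - rho) / (lambda_d * rho)
T = (0.0077 - 0.0037) / (0.055 * 0.0037)
T = 19.656 s

19.656


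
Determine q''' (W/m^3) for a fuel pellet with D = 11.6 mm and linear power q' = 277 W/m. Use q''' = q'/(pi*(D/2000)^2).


r = D / 2 / 1000 = 11.6 / 2 / 1000 = 0.0058 m
q''' = q' / (pi * r^2)
q''' = 277 / (pi * 0.0058^2)
q''' = 2.6210e+06 W/m^3

2.6210e+06


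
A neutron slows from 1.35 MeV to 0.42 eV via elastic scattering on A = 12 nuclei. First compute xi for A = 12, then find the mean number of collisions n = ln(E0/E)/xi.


xi = 1 + (A-1)^2/(2A)*ln((A-1)/(A+1)) = 0.1577690 (for A = 12)
n = ln(E0/E) / xi
n = ln(1.35e6 / 0.42) / 0.1577690
n = ln(3.214286e+06) / 0.1577690 = 94.969

94.969


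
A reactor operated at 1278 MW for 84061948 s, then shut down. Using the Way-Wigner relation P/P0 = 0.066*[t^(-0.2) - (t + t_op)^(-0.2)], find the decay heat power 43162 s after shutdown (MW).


P/P0 = 0.066 * [t^(-0.2) - (t + t_op)^(-0.2)]
P/P0 = 0.066 * [43162^(-0.2) - (43162 + 84061948)^(-0.2)]
P/P0 = 0.066 * [0.1182986 - 0.02600372] = 0.006091462
P = 1278 * 0.006091462 = 7.7849 MW

7.7849


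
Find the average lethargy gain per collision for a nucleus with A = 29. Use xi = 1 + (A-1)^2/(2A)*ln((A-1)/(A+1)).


xi = 1 + (A-1)^2/(2A) * ln((A-1)/(A+1))
xi = 1 + (29-1)^2/(2*29) * ln((29-1)/(29 +1))
xi = 0.067407

0.067407


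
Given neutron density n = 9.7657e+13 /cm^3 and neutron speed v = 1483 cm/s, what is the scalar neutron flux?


phi = n * v
phi = 9.7657e+13 * 1483
phi = 1.4483e+17 /cm^2/s

1.4483e+17


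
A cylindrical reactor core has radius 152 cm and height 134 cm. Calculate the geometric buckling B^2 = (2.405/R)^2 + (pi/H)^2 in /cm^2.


B^2 = (2.405/R)^2 + (pi/H)^2
B^2 = (2.405/152)^2 + (pi/134)^2
B^2 = 8.0000e-04 /cm^2

8.0000e-04


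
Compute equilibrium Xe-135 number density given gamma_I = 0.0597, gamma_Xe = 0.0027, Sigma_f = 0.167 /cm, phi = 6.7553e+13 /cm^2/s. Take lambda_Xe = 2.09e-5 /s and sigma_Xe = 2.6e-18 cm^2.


Xe_eq = (gamma_I + gamma_Xe) * Sigma_f * phi / (lambda_Xe + sigma_Xe * phi)
Numerator = (0.0597 + 0.0027) * 0.167 * 6.7553e+13 = 7.039563e+11
Denominator = 2.09e-5 + 2.6e-18 * 6.7553e+13 = 1.965378e-04
Xe_eq = 7.039563e+11 / 1.965378e-04 = 3.5818e+15 /cm^3

3.5818e+15


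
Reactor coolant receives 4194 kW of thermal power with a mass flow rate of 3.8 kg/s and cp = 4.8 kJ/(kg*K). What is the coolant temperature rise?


dT = Q / (m_dot * cp)
dT = 4194 / (3.8 * 4.8)
dT = 229.93 C

229.93


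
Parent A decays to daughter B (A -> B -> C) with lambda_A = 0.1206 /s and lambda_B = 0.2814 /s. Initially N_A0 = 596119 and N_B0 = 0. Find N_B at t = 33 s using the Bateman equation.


N_B(t) = lambda_A * N_A0 / (lambda_B - lambda_A) * [exp(-lambda_A*t) - exp(-lambda_B*t)]
exp(-0.1206*33) = 0.01868938; exp(-0.2814*33) = 9.269463e-05
N_B = 0.1206 * 596119 / (0.2814 - 0.1206) * (0.01868938 - 9.269463e-05)
N_B = 8314.4

8314.4


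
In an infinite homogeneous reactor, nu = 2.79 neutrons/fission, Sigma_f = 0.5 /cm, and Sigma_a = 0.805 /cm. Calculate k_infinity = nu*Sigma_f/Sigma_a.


k_inf = nu * Sigma_f / Sigma_a
k_inf = 2.79 * 0.5 / 0.805
k_inf = 1.7329

1.7329


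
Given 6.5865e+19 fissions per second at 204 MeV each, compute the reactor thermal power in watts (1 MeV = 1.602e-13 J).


P = fission_rate * E_MeV * 1.602e-13
P = 6.5865e+19 * 204 * 1.602e-13
P = 2.1525e+09 W

2.1525e+09


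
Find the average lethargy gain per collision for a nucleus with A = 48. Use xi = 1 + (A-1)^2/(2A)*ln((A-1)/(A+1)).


xi = 1 + (A-1)^2/(2A) * ln((A-1)/(A+1))
xi = 1 + (48-1)^2/(2*48) * ln((48-1)/(48 +1))
xi = 0.041094

0.041094


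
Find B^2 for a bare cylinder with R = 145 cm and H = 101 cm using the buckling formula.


B^2 = (2.405/R)^2 + (pi/H)^2
B^2 = (2.405/145)^2 + (pi/101)^2
B^2 = 0.0012426 /cm^2

0.0012426


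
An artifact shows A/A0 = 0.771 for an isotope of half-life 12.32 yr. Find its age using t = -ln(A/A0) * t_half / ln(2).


lambda = ln(2) / t_half = ln(2) / 12.32 = 0.05626195 /yr
t = -ln(A/A0) / lambda
t = -ln(0.771) / 0.05626195
t = 4.6224 yr

4.6224


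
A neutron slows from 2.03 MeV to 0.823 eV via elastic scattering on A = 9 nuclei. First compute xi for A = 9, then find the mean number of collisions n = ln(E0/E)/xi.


xi = 1 + (A-1)^2/(2A)*ln((A-1)/(A+1)) = 0.2066007 (for A = 9)
n = ln(E0/E) / xi
n = ln(2.03e6 / 0.823) / 0.2066007
n = ln(2.466586e+06) / 0.2066007 = 71.241

71.241


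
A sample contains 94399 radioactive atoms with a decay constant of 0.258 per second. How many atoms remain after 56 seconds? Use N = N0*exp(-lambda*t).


N = N0 * exp(-lambda * t)
N = 94399 * exp(-0.258 * 56)
N = 0.050151

0.050151


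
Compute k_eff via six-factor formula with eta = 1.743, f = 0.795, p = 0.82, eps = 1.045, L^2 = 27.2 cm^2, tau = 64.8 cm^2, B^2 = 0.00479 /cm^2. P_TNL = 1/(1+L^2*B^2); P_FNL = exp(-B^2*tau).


k_inf = eta*f*p*eps = 1.743*0.795*0.82*1.045 = 1.187393
P_TNL = 1/(1 + L^2*B^2) = 1/(1 + 27.2*0.00479) = 0.8847303
P_FNL = exp(-B^2*tau) = exp(-0.00479*64.8) = 0.7331595
k_eff = k_inf * P_TNL * P_FNL = 1.187393 * 0.8847303 * 0.7331595
k_eff = 0.77020

0.77020


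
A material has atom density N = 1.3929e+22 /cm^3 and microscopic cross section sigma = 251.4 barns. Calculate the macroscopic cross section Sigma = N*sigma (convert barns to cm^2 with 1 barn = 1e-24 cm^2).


Sigma = N * sigma_barns * 1e-24
Sigma = 1.3929e+22 * 251.4 * 1e-24
Sigma = 3.5018 /cm

3.5018


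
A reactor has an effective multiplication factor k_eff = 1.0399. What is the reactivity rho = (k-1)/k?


rho = (k_eff - 1) / k_eff
rho = (1.0399 - 1) / 1.0399
rho = 0.038369

0.038369


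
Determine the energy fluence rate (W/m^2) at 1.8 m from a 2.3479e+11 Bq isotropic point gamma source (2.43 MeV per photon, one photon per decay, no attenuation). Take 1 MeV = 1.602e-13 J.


psi = A * E * 1.602e-13 / (4*pi*r^2)
psi = 2.3479e+11 * 2.43 * 1.602e-13 / (4*pi*1.8^2)
psi = 0.0022449 W/m^2

0.0022449


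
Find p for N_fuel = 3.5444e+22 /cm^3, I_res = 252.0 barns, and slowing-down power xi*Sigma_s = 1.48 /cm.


p = exp(-N * I * 1e-24 / (xi*Sigma_s))
p = exp(-3.5444e+22 * 252.0 * 1e-24 / 1.48)
p = 0.0023934

0.0023934


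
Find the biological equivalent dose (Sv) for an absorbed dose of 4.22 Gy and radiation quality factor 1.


H = D * Q
H = 4.22 * 1
H = 4.2200 Sv

4.2200


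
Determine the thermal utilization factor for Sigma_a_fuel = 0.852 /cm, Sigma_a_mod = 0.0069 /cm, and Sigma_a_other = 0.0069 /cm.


f = Sigma_a_fuel / (Sigma_a_fuel + Sigma_a_mod + Sigma_a_other)
f = 0.852 / (0.852 + 0.0069 + 0.0069)
f = 0.98406

0.98406


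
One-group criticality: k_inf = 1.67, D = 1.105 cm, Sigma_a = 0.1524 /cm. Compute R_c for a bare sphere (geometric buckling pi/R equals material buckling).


L^2 = D / Sigma_a = 1.105 / 0.1524 = 7.250656 cm^2
B_m^2 = (k_inf - 1) / L^2 = (1.67 - 1) / 7.250656 = 0.09240543 /cm^2
For a bare sphere: B_g = pi/R, so R_c = pi / sqrt(B_m^2)
R_c = pi / sqrt(0.09240543) = 10.335 cm

10.335


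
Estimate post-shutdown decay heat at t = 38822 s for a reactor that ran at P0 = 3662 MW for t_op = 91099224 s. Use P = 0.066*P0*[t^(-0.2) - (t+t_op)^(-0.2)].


P/P0 = 0.066 * [t^(-0.2) - (t + t_op)^(-0.2)]
P/P0 = 0.066 * [38822^(-0.2) - (38822 + 91099224)^(-0.2)]
P/P0 = 0.066 * [0.1208327 - 0.02558940] = 0.006286058
P = 3662 * 0.006286058 = 23.020 MW

23.020


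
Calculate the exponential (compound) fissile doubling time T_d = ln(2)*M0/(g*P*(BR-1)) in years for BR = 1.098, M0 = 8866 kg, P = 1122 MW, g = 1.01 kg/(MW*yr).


Breeding gain G = BR - 1 = 1.098 - 1 = 0.098
Fissile production rate = g * P * G = 1.01 * 1122 * 0.098 = 111.05556 kg/yr
T_d = ln(2) * M0 / (g * P * G)
T_d = ln(2) * 8866 / 111.05556 = 55.337 yr

55.337


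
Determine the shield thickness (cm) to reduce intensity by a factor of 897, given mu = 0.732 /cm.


x = ln(factor) / mu
x = ln(897) / 0.732
x = 9.2883 cm

9.2883


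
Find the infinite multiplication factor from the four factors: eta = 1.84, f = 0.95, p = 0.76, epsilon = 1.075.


k_inf = eta * f * p * epsilon
k_inf = 1.84 * 0.95 * 0.76 * 1.075
k_inf = 1.4281

1.4281


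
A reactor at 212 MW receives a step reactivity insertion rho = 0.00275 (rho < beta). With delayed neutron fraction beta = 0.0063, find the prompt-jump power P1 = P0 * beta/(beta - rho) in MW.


P1/P0 = beta / (beta - rho)
P1/P0 = 0.0063 / (0.0063 - 0.00275) = 1.774648
P1 = 212 * 1.774648 = 376.23 MW

376.23


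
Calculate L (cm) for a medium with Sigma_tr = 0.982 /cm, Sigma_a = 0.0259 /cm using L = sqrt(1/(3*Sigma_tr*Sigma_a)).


D = 1 / (3 * Sigma_tr) = 1 / (3 * 0.982) = 0.3394433 cm
L = sqrt(D / Sigma_a)
L = sqrt(0.3394433 / 0.0259)
L = 3.6202 cm

3.6202


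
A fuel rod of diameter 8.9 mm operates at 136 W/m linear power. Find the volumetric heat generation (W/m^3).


r = D / 2 / 1000 = 8.9 / 2 / 1000 = 0.00445 m
q''' = q' / (pi * r^2)
q''' = 136 / (pi * 0.00445^2)
q''' = 2.1861e+06 W/m^3

2.1861e+06


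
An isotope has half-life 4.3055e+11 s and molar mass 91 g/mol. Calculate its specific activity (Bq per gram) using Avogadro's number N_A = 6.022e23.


lambda = ln(2) / t_half = ln(2) / 4.3055e+11 = 1.609911e-12 /s
SA = lambda * N_A / M
SA = 1.609911e-12 * 6.022e23 / 91
SA = 1.0654e+10 Bq/g

1.0654e+10


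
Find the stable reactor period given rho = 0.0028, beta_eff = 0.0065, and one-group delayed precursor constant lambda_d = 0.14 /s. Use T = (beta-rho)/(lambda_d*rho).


T = (beta - rho) / (lambda_d * rho)
T = (0.0065 - 0.0028) / (0.14 * 0.0028)
T = 9.4388 s

9.4388


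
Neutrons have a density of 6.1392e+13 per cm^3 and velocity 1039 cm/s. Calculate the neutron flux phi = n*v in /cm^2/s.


phi = n * v
phi = 6.1392e+13 * 1039
phi = 6.3786e+16 /cm^2/s

6.3786e+16


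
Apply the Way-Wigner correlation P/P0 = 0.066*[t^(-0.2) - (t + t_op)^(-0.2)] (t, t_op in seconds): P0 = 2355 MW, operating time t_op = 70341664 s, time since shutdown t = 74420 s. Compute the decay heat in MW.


P/P0 = 0.066 * [t^(-0.2) - (t + t_op)^(-0.2)]
P/P0 = 0.066 * [74420^(-0.2) - (74420 + 70341664)^(-0.2)]
P/P0 = 0.066 * [0.1060870 - 0.02694422] = 0.005223423
P = 2355 * 0.005223423 = 12.301 MW

12.301


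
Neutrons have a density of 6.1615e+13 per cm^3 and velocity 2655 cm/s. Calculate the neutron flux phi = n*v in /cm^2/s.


phi = n * v
phi = 6.1615e+13 * 2655
phi = 1.6359e+17 /cm^2/s

1.6359e+17


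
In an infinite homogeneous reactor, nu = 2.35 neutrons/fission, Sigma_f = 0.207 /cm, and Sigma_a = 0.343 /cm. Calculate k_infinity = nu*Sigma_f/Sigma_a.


k_inf = nu * Sigma_f / Sigma_a
k_inf = 2.35 * 0.207 / 0.343
k_inf = 1.4182

1.4182


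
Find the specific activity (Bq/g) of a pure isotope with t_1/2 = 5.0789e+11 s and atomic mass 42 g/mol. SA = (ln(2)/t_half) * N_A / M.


lambda = ln(2) / t_half = ln(2) / 5.0789e+11 = 1.364758e-12 /s
SA = lambda * N_A / M
SA = 1.364758e-12 * 6.022e23 / 42
SA = 1.9568e+10 Bq/g

1.9568e+10


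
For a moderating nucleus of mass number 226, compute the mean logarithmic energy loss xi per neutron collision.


xi = 1 + (A-1)^2/(2A) * ln((A-1)/(A+1))
xi = 1 + (226-1)^2/(2*226) * ln((226-1)/(226 +1))
xi = 0.0088235

0.0088235


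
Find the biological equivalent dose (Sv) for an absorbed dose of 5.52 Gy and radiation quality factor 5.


H = D * Q
H = 5.52 * 5
H = 27.600 Sv

27.600


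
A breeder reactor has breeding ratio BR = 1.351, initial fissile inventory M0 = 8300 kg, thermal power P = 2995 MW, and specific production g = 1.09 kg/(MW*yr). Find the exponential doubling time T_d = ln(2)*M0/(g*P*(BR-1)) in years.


Breeding gain G = BR - 1 = 1.351 - 1 = 0.351
Fissile production rate = g * P * G = 1.09 * 2995 * 0.351 = 1145.85705 kg/yr
T_d = ln(2) * M0 / (g * P * G)
T_d = ln(2) * 8300 / 1145.85705 = 5.0208 yr

5.0208


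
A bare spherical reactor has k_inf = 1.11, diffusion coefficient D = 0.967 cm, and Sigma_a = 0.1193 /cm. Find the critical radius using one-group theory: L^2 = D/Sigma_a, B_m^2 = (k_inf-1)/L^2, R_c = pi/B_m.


L^2 = D / Sigma_a = 0.967 / 0.1193 = 8.105616 cm^2
B_m^2 = (k_inf - 1) / L^2 = (1.11 - 1) / 8.105616 = 0.01357084 /cm^2
For a bare sphere: B_g = pi/R, so R_c = pi / sqrt(B_m^2)
R_c = pi / sqrt(0.01357084) = 26.968 cm

26.968


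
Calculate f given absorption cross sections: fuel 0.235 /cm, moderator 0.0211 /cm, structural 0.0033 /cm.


f = Sigma_a_fuel / (Sigma_a_fuel + Sigma_a_mod + Sigma_a_other)
f = 0.235 / (0.235 + 0.0211 + 0.0033)
f = 0.90594

0.90594


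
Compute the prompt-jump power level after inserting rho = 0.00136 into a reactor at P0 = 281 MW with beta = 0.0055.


P1/P0 = beta / (beta - rho)
P1/P0 = 0.0055 / (0.0055 - 0.00136) = 1.328502
P1 = 281 * 1.328502 = 373.31 MW

373.31


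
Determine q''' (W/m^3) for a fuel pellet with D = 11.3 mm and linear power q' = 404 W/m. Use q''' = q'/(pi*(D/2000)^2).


r = D / 2 / 1000 = 11.3 / 2 / 1000 = 0.00565 m
q''' = q' / (pi * r^2)
q''' = 404 / (pi * 0.00565^2)
q''' = 4.0284e+06 W/m^3

4.0284e+06


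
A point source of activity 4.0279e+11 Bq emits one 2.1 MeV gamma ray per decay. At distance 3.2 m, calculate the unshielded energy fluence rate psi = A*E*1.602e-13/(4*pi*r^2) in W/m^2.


psi = A * E * 1.602e-13 / (4*pi*r^2)
psi = 4.0279e+11 * 2.1 * 1.602e-13 / (4*pi*3.2^2)
psi = 0.0010531 W/m^2

0.0010531


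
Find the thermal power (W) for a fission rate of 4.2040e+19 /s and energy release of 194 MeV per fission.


P = fission_rate * E_MeV * 1.602e-13
P = 4.2040e+19 * 194 * 1.602e-13
P = 1.3066e+09 W

1.3066e+09


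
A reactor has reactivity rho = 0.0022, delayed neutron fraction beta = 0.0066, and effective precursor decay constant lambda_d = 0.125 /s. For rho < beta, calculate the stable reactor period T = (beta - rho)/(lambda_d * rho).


T = (beta - rho) / (lambda_d * rho)
T = (0.0066 - 0.0022) / (0.125 * 0.0022)
T = 16.000 s

16.000


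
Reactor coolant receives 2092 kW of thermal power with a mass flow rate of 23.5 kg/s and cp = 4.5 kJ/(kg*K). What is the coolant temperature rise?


dT = Q / (m_dot * cp)
dT = 2092 / (23.5 * 4.5)
dT = 19.783 C

19.783


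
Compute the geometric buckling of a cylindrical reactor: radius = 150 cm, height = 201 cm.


B^2 = (2.405/R)^2 + (pi/H)^2
B^2 = (2.405/150)^2 + (pi/201)^2
B^2 = 5.0136e-04 /cm^2

5.0136e-04


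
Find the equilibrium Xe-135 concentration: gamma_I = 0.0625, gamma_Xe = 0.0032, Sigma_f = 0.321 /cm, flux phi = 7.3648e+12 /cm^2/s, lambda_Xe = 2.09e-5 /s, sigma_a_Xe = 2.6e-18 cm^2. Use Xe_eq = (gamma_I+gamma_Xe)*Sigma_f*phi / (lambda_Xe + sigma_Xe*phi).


Xe_eq = (gamma_I + gamma_Xe) * Sigma_f * phi / (lambda_Xe + sigma_Xe * phi)
Numerator = (0.0625 + 0.0032) * 0.321 * 7.3648e+12 = 1.553214e+11
Denominator = 2.09e-5 + 2.6e-18 * 7.3648e+12 = 4.004848e-05
Xe_eq = 1.553214e+11 / 4.004848e-05 = 3.8783e+15 /cm^3

3.8783e+15


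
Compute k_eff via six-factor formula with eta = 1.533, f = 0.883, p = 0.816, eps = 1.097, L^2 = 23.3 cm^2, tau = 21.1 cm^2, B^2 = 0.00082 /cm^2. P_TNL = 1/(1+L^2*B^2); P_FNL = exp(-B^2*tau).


k_inf = eta*f*p*eps = 1.533*0.883*0.816*1.097 = 1.211713
P_TNL = 1/(1 + L^2*B^2) = 1/(1 + 23.3*0.00082) = 0.9812522
P_FNL = exp(-B^2*tau) = exp(-0.00082*21.1) = 0.9828468
k_eff = k_inf * P_TNL * P_FNL = 1.211713 * 0.9812522 * 0.9828468
k_eff = 1.1686

1.1686


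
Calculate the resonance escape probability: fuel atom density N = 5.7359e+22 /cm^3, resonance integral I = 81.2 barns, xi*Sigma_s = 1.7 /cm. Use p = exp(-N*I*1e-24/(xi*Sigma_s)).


p = exp(-N * I * 1e-24 / (xi*Sigma_s))
p = exp(-5.7359e+22 * 81.2 * 1e-24 / 1.7)
p = 0.064587

0.064587


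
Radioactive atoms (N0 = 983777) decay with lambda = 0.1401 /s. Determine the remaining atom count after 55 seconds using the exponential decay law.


N = N0 * exp(-lambda * t)
N = 983777 * exp(-0.1401 * 55)
N = 443.04

443.04


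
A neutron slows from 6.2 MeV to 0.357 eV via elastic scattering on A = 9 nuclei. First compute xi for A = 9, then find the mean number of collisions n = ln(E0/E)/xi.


xi = 1 + (A-1)^2/(2A)*ln((A-1)/(A+1)) = 0.2066007 (for A = 9)
n = ln(E0/E) / xi
n = ln(6.2e6 / 0.357) / 0.2066007
n = ln(1.736695e+07) / 0.2066007 = 80.687

80.687


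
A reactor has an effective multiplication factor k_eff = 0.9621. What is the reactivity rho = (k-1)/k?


rho = (k_eff - 1) / k_eff
rho = (0.9621 - 1) / 0.9621
rho = -0.039393

-0.039393


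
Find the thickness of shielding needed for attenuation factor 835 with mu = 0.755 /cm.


x = ln(factor) / mu
x = ln(835) / 0.755
x = 8.9105 cm

8.9105


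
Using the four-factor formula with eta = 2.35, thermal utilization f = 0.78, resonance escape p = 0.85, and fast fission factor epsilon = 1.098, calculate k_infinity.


k_inf = eta * f * p * epsilon
k_inf = 2.35 * 0.78 * 0.85 * 1.098
k_inf = 1.7107

1.7107


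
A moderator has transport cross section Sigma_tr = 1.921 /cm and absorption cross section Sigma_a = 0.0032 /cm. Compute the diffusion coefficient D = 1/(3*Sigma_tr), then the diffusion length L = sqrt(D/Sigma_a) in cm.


D = 1 / (3 * Sigma_tr) = 1 / (3 * 1.921) = 0.1735207 cm
L = sqrt(D / Sigma_a)
L = sqrt(0.1735207 / 0.0032)
L = 7.3638 cm

7.3638


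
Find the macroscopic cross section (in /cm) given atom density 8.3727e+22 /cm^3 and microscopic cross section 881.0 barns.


Sigma = N * sigma_barns * 1e-24
Sigma = 8.3727e+22 * 881.0 * 1e-24
Sigma = 73.763 /cm

73.763


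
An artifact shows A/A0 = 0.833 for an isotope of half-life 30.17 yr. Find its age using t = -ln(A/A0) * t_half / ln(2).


lambda = ln(2) / t_half = ln(2) / 30.17 = 0.02297472 /yr
t = -ln(A/A0) / lambda
t = -ln(0.833) / 0.02297472
t = 7.9532 yr

7.9532


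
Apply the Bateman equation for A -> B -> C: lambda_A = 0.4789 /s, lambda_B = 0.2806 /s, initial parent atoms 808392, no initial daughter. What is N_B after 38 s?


N_B(t) = lambda_A * N_A0 / (lambda_B - lambda_A) * [exp(-lambda_A*t) - exp(-lambda_B*t)]
exp(-0.4789*38) = 1.249172e-08; exp(-0.2806*38) = 2.339940e-05
N_B = 0.4789 * 808392 / (0.2806 - 0.4789) * (1.249172e-08 - 2.339940e-05)
N_B = 45.658

45.658


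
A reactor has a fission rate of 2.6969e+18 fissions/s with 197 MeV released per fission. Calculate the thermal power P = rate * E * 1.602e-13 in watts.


P = fission_rate * E_MeV * 1.602e-13
P = 2.6969e+18 * 197 * 1.602e-13
P = 8.5113e+07 W

8.5113e+07


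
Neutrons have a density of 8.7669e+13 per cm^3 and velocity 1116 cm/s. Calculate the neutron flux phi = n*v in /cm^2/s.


phi = n * v
phi = 8.7669e+13 * 1116
phi = 9.7839e+16 /cm^2/s

9.7839e+16


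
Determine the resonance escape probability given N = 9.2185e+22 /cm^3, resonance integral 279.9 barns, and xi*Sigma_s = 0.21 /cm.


p = exp(-N * I * 1e-24 / (xi*Sigma_s))
p = exp(-9.2185e+22 * 279.9 * 1e-24 / 0.21)
p = 4.3499e-54

4.3499e-54


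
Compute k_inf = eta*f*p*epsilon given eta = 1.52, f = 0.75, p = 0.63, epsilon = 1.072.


k_inf = eta * f * p * epsilon
k_inf = 1.52 * 0.75 * 0.63 * 1.072
k_inf = 0.76991

0.76991


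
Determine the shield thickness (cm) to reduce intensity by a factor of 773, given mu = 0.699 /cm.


x = ln(factor) / mu
x = ln(773) / 0.699
x = 9.5140 cm

9.5140


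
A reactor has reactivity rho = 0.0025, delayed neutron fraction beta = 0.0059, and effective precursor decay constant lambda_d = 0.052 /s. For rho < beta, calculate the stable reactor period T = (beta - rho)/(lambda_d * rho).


T = (beta - rho) / (lambda_d * rho)
T = (0.0059 - 0.0025) / (0.052 * 0.0025)
T = 26.154 s

26.154


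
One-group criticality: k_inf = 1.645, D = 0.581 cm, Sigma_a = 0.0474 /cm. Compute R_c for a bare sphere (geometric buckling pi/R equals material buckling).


L^2 = D / Sigma_a = 0.581 / 0.0474 = 12.25738 cm^2
B_m^2 = (k_inf - 1) / L^2 = (1.645 - 1) / 12.25738 = 0.05262136 /cm^2
For a bare sphere: B_g = pi/R, so R_c = pi / sqrt(B_m^2)
R_c = pi / sqrt(0.05262136) = 13.695 cm

13.695


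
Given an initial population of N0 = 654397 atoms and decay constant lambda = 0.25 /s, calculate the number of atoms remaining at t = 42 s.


N = N0 * exp(-lambda * t)
N = 654397 * exp(-0.25 * 42)
N = 18.020

18.020


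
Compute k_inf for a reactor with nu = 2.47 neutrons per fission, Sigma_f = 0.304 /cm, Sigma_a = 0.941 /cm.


k_inf = nu * Sigma_f / Sigma_a
k_inf = 2.47 * 0.304 / 0.941
k_inf = 0.79796

0.79796


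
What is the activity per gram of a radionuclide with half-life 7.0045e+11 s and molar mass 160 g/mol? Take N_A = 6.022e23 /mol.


lambda = ln(2) / t_half = ln(2) / 7.0045e+11 = 9.895741e-13 /s
SA = lambda * N_A / M
SA = 9.895741e-13 * 6.022e23 / 160
SA = 3.7245e+09 Bq/g

3.7245e+09


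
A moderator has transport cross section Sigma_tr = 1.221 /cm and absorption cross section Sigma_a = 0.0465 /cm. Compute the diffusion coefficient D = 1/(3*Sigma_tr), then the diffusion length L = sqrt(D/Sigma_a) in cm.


D = 1 / (3 * Sigma_tr) = 1 / (3 * 1.221) = 0.2730003 cm
L = sqrt(D / Sigma_a)
L = sqrt(0.2730003 / 0.0465)
L = 2.4230 cm

2.4230


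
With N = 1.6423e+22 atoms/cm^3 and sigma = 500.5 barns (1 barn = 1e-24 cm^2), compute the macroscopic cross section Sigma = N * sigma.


Sigma = N * sigma_barns * 1e-24
Sigma = 1.6423e+22 * 500.5 * 1e-24
Sigma = 8.2197 /cm

8.2197


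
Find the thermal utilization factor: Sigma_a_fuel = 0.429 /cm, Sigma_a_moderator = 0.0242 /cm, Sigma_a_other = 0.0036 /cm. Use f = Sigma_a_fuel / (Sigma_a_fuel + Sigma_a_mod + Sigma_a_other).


f = Sigma_a_fuel / (Sigma_a_fuel + Sigma_a_mod + Sigma_a_other)
f = 0.429 / (0.429 + 0.0242 + 0.0036)
f = 0.93914

0.93914


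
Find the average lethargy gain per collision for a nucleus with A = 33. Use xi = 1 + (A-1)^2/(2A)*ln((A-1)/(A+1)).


xi = 1 + (A-1)^2/(2A) * ln((A-1)/(A+1))
xi = 1 + (33-1)^2/(2*33) * ln((33-1)/(33 +1))
xi = 0.059400

0.059400


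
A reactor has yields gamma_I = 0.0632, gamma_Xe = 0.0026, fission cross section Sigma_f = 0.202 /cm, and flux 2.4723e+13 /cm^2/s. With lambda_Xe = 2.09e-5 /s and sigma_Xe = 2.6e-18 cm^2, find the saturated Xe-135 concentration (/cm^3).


Xe_eq = (gamma_I + gamma_Xe) * Sigma_f * phi / (lambda_Xe + sigma_Xe * phi)
Numerator = (0.0632 + 0.0026) * 0.202 * 2.4723e+13 = 3.286082e+11
Denominator = 2.09e-5 + 2.6e-18 * 2.4723e+13 = 8.517980e-05
Xe_eq = 3.286082e+11 / 8.517980e-05 = 3.8578e+15 /cm^3

3.8578e+15


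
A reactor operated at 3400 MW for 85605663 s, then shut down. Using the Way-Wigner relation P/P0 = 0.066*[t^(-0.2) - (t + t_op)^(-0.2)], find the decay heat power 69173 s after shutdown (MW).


P/P0 = 0.066 * [t^(-0.2) - (t + t_op)^(-0.2)]
P/P0 = 0.066 * [69173^(-0.2) - (69173 + 85605663)^(-0.2)]
P/P0 = 0.066 * [0.1076497 - 0.02590773] = 0.005394970
P = 3400 * 0.005394970 = 18.343 MW

18.343


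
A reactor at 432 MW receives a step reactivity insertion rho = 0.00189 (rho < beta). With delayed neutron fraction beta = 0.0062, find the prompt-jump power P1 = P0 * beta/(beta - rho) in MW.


P1/P0 = beta / (beta - rho)
P1/P0 = 0.0062 / (0.0062 - 0.00189) = 1.438515
P1 = 432 * 1.438515 = 621.44 MW

621.44


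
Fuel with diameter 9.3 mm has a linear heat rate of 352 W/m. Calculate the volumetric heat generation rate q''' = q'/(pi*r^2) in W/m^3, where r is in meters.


r = D / 2 / 1000 = 9.3 / 2 / 1000 = 0.00465 m
q''' = q' / (pi * r^2)
q''' = 352 / (pi * 0.00465^2)
q''' = 5.1819e+06 W/m^3

5.1819e+06


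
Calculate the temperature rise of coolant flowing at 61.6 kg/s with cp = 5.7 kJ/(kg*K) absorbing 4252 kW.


dT = Q / (m_dot * cp)
dT = 4252 / (61.6 * 5.7)
dT = 12.110 C

12.110


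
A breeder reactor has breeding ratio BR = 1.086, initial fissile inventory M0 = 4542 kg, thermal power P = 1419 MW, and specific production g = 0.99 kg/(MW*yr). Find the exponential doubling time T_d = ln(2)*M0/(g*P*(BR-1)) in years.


Breeding gain G = BR - 1 = 1.086 - 1 = 0.086
Fissile production rate = g * P * G = 0.99 * 1419 * 0.086 = 120.81366 kg/yr
T_d = ln(2) * M0 / (g * P * G)
T_d = ln(2) * 4542 / 120.81366 = 26.059 yr

26.059


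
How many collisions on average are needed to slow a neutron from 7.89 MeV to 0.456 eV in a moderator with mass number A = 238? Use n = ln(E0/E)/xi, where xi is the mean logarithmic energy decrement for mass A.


xi = 1 + (A-1)^2/(2A)*ln((A-1)/(A+1)) = 0.008379872 (for A = 238)
n = ln(E0/E) / xi
n = ln(7.89e6 / 0.456) / 0.008379872
n = ln(1.730263e+07) / 0.008379872 = 1988.9

1988.9


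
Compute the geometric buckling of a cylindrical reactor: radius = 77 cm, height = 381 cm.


B^2 = (2.405/R)^2 + (pi/H)^2
B^2 = (2.405/77)^2 + (pi/381)^2
B^2 = 0.0010435 /cm^2

0.0010435
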